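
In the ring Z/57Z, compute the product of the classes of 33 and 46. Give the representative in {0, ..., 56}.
36

Both factors are already reduced mod 57. 33 · 46 = 1518. Dividing by 57: 1518 = 26·57 + 36. So (33 · 46) mod 57 = 36.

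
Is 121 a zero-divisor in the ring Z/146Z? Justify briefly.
NO

gcd(121, 146) = 1, so 121 is a unit in Z/146Z (it has a multiplicative inverse). A unit cannot be a zero-divisor: if 121·b ≡ 0 then multiplying both sides by 121^(−1) gives b ≡ 0. So 121 is not a zero-divisor.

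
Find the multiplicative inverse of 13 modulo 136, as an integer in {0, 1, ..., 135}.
Apply the extended Euclidean algorithm to (136, 13), tracking rows (r, s, t) with s·136 + t·13 = r. Each division r_prev = q·r_cur + r_new produces the new row as (previous row) − q·(current row):
  row A: (136, 1, 0)   [1·136 + 0·13 = 136]
  row B: (13, 0, 1)   [0·136 + 1·13 = 13]
  136 = 10·13 + 6   → row C = row A − 10·row B = (6, 1, −10)   [check: 1·136 − 10·13 = 6]
  13 = 2·6 + 1   → row D = row B − 2·row C = (1, −2, 21)   [check: −2·136 + 21·13 = 1]
  6 = 6·1 + 0   → remainder 0, stop. gcd = 1 (last nonzero row D).
The gcd is 1, so 13 is invertible mod 136. The last nonzero row gives −2·136 + 21·13 = 1, so t = 21. So 13^(−1) ≡ 21 (mod 136). Verify: 13 · 21 = 273 ≡ 1 (mod 136). ✓

Final answer: 13^(−1) ≡ 21 (mod 136)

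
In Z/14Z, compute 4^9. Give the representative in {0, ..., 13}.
Use repeated squaring. Binary(9) = 1001. Walk through the bits of the exponent 9 left-to-right: at each bit after the leading one, square the running value, then multiply by 4 if the bit is 1 (always reducing mod 14):
  bit 1 = 1 (leading): start with 4.
  bit 2 = 0: square 4^2 = 16 ≡ 2 (mod 14).
  bit 3 = 0: square 2^2 = 4 (mod 14).
  bit 4 = 1: square 4^2 = 16 ≡ 2; bit is 1, so multiply 2·4 = 8 (mod 14).
Final value: 4^9 ≡ 8 (mod 14).

Final answer: 8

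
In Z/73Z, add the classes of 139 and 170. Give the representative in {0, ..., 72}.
Reduce the summands first: 139 ≡ 66, 170 ≡ 24 (mod 73), so 139 + 170 ≡ 66 + 24 (mod 73). 66 + 24 = 90; 90 = 1·73 + 17, so (139 + 170) mod 73 = 17.

Final answer: 17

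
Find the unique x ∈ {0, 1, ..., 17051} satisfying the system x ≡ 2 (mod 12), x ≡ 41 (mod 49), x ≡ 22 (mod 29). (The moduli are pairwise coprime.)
x ≡ 9302 (mod 17052); the representative in [0, 17052) is 9302

The moduli 12, 49, 29 are pairwise coprime, so by the CRT there is a unique solution mod 12·49·29 = 17052.
Solve by successive substitution. Start with x ≡ 2 (mod 12).
  Combine with x ≡ 41 (mod 49): write x = 2 + 12·t and require 2 + 12·t ≡ 41 (mod 49), i.e. 12·t ≡ 41 − 2 ≡ 39 (mod 49). Since 12^(−1) ≡ 45 (mod 49), t ≡ 45·39 ≡ 40 (mod 49). So x ≡ 2 + 12·40 = 482 (mod 588).
  Combine with x ≡ 22 (mod 29): write x = 482 + 588·t and require 482 + 588·t ≡ 22 (mod 29), i.e. 588·t ≡ 22 − 482 ≡ 4 (mod 29). Since 588^(−1) ≡ 11 (mod 29) (588 ≡ 8 (mod 29)), t ≡ 11·4 ≡ 15 (mod 29). So x ≡ 482 + 588·15 = 9302 (mod 17052).
Unique solution in [0, 17052): x = 9302.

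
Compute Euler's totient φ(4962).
φ is multiplicative, with φ(p^e) = p^e − p^(e−1). Factorise 4962 = 2 · 3 · 827. Then
  φ(4962) = (2 − 1) · (3 − 1) · (827 − 1) = 1 · 2 · 826 = 1652.

Final answer: φ(4962) = 1652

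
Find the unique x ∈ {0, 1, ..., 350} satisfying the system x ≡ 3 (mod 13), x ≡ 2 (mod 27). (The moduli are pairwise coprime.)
The moduli 13, 27 are pairwise coprime, so by the CRT there is a unique solution mod 13·27 = 351.
Solve by successive substitution. Start with x ≡ 3 (mod 13).
  Combine with x ≡ 2 (mod 27): write x = 3 + 13·t and require 3 + 13·t ≡ 2 (mod 27), i.e. 13·t ≡ 2 − 3 ≡ 26 (mod 27). Since 13^(−1) ≡ 25 (mod 27), t ≡ 25·26 ≡ 2 (mod 27). So x ≡ 3 + 13·2 = 29 (mod 351).
Unique solution in [0, 351): x = 29.

Final answer: x ≡ 29 (mod 351); the representative in [0, 351) is 29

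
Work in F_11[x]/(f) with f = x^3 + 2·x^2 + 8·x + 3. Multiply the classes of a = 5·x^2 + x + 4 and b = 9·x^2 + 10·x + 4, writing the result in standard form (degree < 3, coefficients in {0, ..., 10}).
a · b ≡ 10·x^2 + 3·x + 10 (mod f(x))

Multiply as integer polynomials: a · b = 45·x^4 + 59·x^3 + 66·x^2 + 44·x + 16. Reducing coefficients mod 11: a · b ≡ x^4 + 4·x^3 + 5. Now divide by f(x) = x^3 + 2·x^2 + 8·x + 3 in F_11[x], eliminating the leading term at each step:
  leading term x^4: subtract (x)·f(x) = x^4 + 2·x^3 + 8·x^2 + 3·x, leaving 2·x^3 + 3·x^2 + 8·x + 5 (coefficients mod 11)
  leading term 2·x^3: subtract (2)·f(x) = 2·x^3 + 4·x^2 + 5·x + 6, leaving 10·x^2 + 3·x + 10 (coefficients mod 11)
The degree is now < 3, so this is the remainder. Hence a · b ≡ 10·x^2 + 3·x + 10 in F_11[x]/(f).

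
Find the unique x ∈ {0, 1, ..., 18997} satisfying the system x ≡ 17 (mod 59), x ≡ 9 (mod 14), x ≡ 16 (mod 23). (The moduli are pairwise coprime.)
x ≡ 1787 (mod 18998); the representative in [0, 18998) is 1787

The moduli 59, 14, 23 are pairwise coprime, so by the CRT there is a unique solution mod 59·14·23 = 18998.
Solve by successive substitution. Start with x ≡ 17 (mod 59).
  Combine with x ≡ 9 (mod 14): write x = 17 + 59·t and require 17 + 59·t ≡ 9 (mod 14), i.e. 59·t ≡ 9 − 17 ≡ 6 (mod 14). Since 59^(−1) ≡ 5 (mod 14) (59 ≡ 3 (mod 14)), t ≡ 5·6 ≡ 2 (mod 14). So x ≡ 17 + 59·2 = 135 (mod 826).
  Combine with x ≡ 16 (mod 23): write x = 135 + 826·t and require 135 + 826·t ≡ 16 (mod 23), i.e. 826·t ≡ 16 − 135 ≡ 19 (mod 23). Since 826^(−1) ≡ 11 (mod 23) (826 ≡ 21 (mod 23)), t ≡ 11·19 ≡ 2 (mod 23). So x ≡ 135 + 826·2 = 1787 (mod 18998).
Unique solution in [0, 18998): x = 1787.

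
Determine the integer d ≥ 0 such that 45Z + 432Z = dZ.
In the PID Z, (a, b) is generated by gcd(a, b). Compute gcd(432, 45) with the extended Euclidean algorithm, tracking rows (r, s, t) with s·432 + t·45 = r:
  row A: (432, 1, 0)   [1·432 + 0·45 = 432]
  row B: (45, 0, 1)   [0·432 + 1·45 = 45]
  432 = 9·45 + 27   → row C = row A − 9·row B = (27, 1, −9)   [check: 1·432 − 9·45 = 27]
  45 = 1·27 + 18   → row D = row B − 1·row C = (18, −1, 10)   [check: −1·432 + 10·45 = 18]
  27 = 1·18 + 9   → row E = row C − 1·row D = (9, 2, −19)   [check: 2·432 − 19·45 = 9]
  18 = 2·9 + 0   → remainder 0, stop. gcd = 9 (last nonzero row E).
So gcd(45, 432) = 9, with Bézout identity 2·432 − 19·45 = 9. Containment (⊇): the Bézout identity exhibits 9 as an element of (45, 432), giving (9) ⊆ (45, 432). Containment (⊆): since 9 | 45 and 9 | 432 (45 = 9·5, 432 = 9·48), every Z-linear combination of 45 and 432 is divisible by 9, so (45, 432) ⊆ (9). Therefore (45, 432) = (9), d = 9.

Final answer: (45, 432) = (9); d = 9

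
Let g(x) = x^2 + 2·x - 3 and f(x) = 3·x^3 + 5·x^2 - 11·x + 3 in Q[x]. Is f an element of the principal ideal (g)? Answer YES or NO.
YES

In Q[x] the ideal (g) consists of all multiples of g, so f ∈ (g) iff g | f, i.e. iff the remainder of f on division by g is 0. Divide f by g (g is monic, so eliminate the leading term of the running remainder at each step):
  leading term 3·x^3: subtract (3·x)·g(x) = 3·x^3 + 6·x^2 - 9·x, leaving -x^2 - 2·x + 3
  leading term -x^2: subtract (-1)·g(x) = -x^2 - 2·x + 3, leaving 0
The remainder is 0, so f(x) = g(x) · h(x) with h(x) = 3·x - 1. Hence g | f, i.e. f ∈ (g).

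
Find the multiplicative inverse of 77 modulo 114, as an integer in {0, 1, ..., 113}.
Apply the extended Euclidean algorithm to (114, 77), tracking rows (r, s, t) with s·114 + t·77 = r. Each division r_prev = q·r_cur + r_new produces the new row as (previous row) − q·(current row):
  row A: (114, 1, 0)   [1·114 + 0·77 = 114]
  row B: (77, 0, 1)   [0·114 + 1·77 = 77]
  114 = 1·77 + 37   → row C = row A − 1·row B = (37, 1, −1)   [check: 1·114 − 1·77 = 37]
  77 = 2·37 + 3   → row D = row B − 2·row C = (3, −2, 3)   [check: −2·114 + 3·77 = 3]
  37 = 12·3 + 1   → row E = row C − 12·row D = (1, 25, −37)   [check: 25·114 − 37·77 = 1]
  3 = 3·1 + 0   → remainder 0, stop. gcd = 1 (last nonzero row E).
The gcd is 1, so 77 is invertible mod 114. The last nonzero row gives 25·114 − 37·77 = 1, so t = −37. So 77^(−1) ≡ −37 ≡ 77 (mod 114). Verify: 77 · 77 = 5929 ≡ 1 (mod 114). ✓

Final answer: 77^(−1) ≡ 77 (mod 114)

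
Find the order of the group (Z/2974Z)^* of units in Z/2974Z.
|(Z/2974Z)^*| = 1486

(Z/2974Z)^* consists of the classes a with gcd(a, 2974) = 1, so its order is φ(2974). φ is multiplicative, with φ(p^e) = p^e − p^(e−1). Factorise 2974 = 2 · 1487. Then
  φ(2974) = (2 − 1) · (1487 − 1) = 1 · 1486 = 1486.
Thus |(Z/2974Z)^*| = 1486.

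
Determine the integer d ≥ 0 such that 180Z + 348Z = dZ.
In the PID Z, (a, b) is generated by gcd(a, b). Compute gcd(348, 180) with the extended Euclidean algorithm, tracking rows (r, s, t) with s·348 + t·180 = r:
  row A: (348, 1, 0)   [1·348 + 0·180 = 348]
  row B: (180, 0, 1)   [0·348 + 1·180 = 180]
  348 = 1·180 + 168   → row C = row A − 1·row B = (168, 1, −1)   [check: 1·348 − 1·180 = 168]
  180 = 1·168 + 12   → row D = row B − 1·row C = (12, −1, 2)   [check: −1·348 + 2·180 = 12]
  168 = 14·12 + 0   → remainder 0, stop. gcd = 12 (last nonzero row D).
So gcd(180, 348) = 12, with Bézout identity −1·348 + 2·180 = 12. Containment (⊇): the Bézout identity exhibits 12 as an element of (180, 348), giving (12) ⊆ (180, 348). Containment (⊆): since 12 | 180 and 12 | 348 (180 = 12·15, 348 = 12·29), every Z-linear combination of 180 and 348 is divisible by 12, so (180, 348) ⊆ (12). Therefore (180, 348) = (12), d = 12.

Final answer: (180, 348) = (12); d = 12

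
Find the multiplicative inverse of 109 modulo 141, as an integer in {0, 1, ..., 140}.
Apply the extended Euclidean algorithm to (141, 109), tracking rows (r, s, t) with s·141 + t·109 = r. Each division r_prev = q·r_cur + r_new produces the new row as (previous row) − q·(current row):
  row A: (141, 1, 0)   [1·141 + 0·109 = 141]
  row B: (109, 0, 1)   [0·141 + 1·109 = 109]
  141 = 1·109 + 32   → row C = row A − 1·row B = (32, 1, −1)   [check: 1·141 − 1·109 = 32]
  109 = 3·32 + 13   → row D = row B − 3·row C = (13, −3, 4)   [check: −3·141 + 4·109 = 13]
  32 = 2·13 + 6   → row E = row C − 2·row D = (6, 7, −9)   [check: 7·141 − 9·109 = 6]
  13 = 2·6 + 1   → row F = row D − 2·row E = (1, −17, 22)   [check: −17·141 + 22·109 = 1]
  6 = 6·1 + 0   → remainder 0, stop. gcd = 1 (last nonzero row F).
The gcd is 1, so 109 is invertible mod 141. The last nonzero row gives −17·141 + 22·109 = 1, so t = 22. So 109^(−1) ≡ 22 (mod 141). Verify: 109 · 22 = 2398 ≡ 1 (mod 141). ✓

Final answer: 109^(−1) ≡ 22 (mod 141)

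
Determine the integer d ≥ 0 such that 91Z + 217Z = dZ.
In the PID Z, (a, b) is generated by gcd(a, b). Compute gcd(217, 91) with the extended Euclidean algorithm, tracking rows (r, s, t) with s·217 + t·91 = r:
  row A: (217, 1, 0)   [1·217 + 0·91 = 217]
  row B: (91, 0, 1)   [0·217 + 1·91 = 91]
  217 = 2·91 + 35   → row C = row A − 2·row B = (35, 1, −2)   [check: 1·217 − 2·91 = 35]
  91 = 2·35 + 21   → row D = row B − 2·row C = (21, −2, 5)   [check: −2·217 + 5·91 = 21]
  35 = 1·21 + 14   → row E = row C − 1·row D = (14, 3, −7)   [check: 3·217 − 7·91 = 14]
  21 = 1·14 + 7   → row F = row D − 1·row E = (7, −5, 12)   [check: −5·217 + 12·91 = 7]
  14 = 2·7 + 0   → remainder 0, stop. gcd = 7 (last nonzero row F).
So gcd(91, 217) = 7, with Bézout identity −5·217 + 12·91 = 7. Containment (⊇): the Bézout identity exhibits 7 as an element of (91, 217), giving (7) ⊆ (91, 217). Containment (⊆): since 7 | 91 and 7 | 217 (91 = 7·13, 217 = 7·31), every Z-linear combination of 91 and 217 is divisible by 7, so (91, 217) ⊆ (7). Therefore (91, 217) = (7), d = 7.

Final answer: (91, 217) = (7); d = 7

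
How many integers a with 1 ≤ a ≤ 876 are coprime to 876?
288

The number of a ∈ {1, ..., 876} with gcd(a, 876) = 1 is by definition Euler's totient φ(876). φ is multiplicative, with φ(p^e) = p^e − p^(e−1). Factorise 876 = 2^2 · 3 · 73. Then
  φ(876) = (2^2 − 2^1) · (3 − 1) · (73 − 1) = 2 · 2 · 72 = 288.
So there are 288 such integers.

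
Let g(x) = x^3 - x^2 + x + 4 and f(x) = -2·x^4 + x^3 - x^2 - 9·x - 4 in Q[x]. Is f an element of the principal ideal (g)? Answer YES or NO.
YES

In Q[x] the ideal (g) consists of all multiples of g, so f ∈ (g) iff g | f, i.e. iff the remainder of f on division by g is 0. Divide f by g (g is monic, so eliminate the leading term of the running remainder at each step):
  leading term -2·x^4: subtract (-2·x)·g(x) = -2·x^4 + 2·x^3 - 2·x^2 - 8·x, leaving -x^3 + x^2 - x - 4
  leading term -x^3: subtract (-1)·g(x) = -x^3 + x^2 - x - 4, leaving 0
The remainder is 0, so f(x) = g(x) · h(x) with h(x) = -2·x - 1. Hence g | f, i.e. f ∈ (g).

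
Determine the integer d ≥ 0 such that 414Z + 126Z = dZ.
In the PID Z, (a, b) is generated by gcd(a, b). Compute gcd(414, 126) with the extended Euclidean algorithm, tracking rows (r, s, t) with s·414 + t·126 = r:
  row A: (414, 1, 0)   [1·414 + 0·126 = 414]
  row B: (126, 0, 1)   [0·414 + 1·126 = 126]
  414 = 3·126 + 36   → row C = row A − 3·row B = (36, 1, −3)   [check: 1·414 − 3·126 = 36]
  126 = 3·36 + 18   → row D = row B − 3·row C = (18, −3, 10)   [check: −3·414 + 10·126 = 18]
  36 = 2·18 + 0   → remainder 0, stop. gcd = 18 (last nonzero row D).
So gcd(414, 126) = 18, with Bézout identity −3·414 + 10·126 = 18. Containment (⊇): the Bézout identity exhibits 18 as an element of (414, 126), giving (18) ⊆ (414, 126). Containment (⊆): since 18 | 414 and 18 | 126 (414 = 18·23, 126 = 18·7), every Z-linear combination of 414 and 126 is divisible by 18, so (414, 126) ⊆ (18). Therefore (414, 126) = (18), d = 18.

Final answer: (414, 126) = (18); d = 18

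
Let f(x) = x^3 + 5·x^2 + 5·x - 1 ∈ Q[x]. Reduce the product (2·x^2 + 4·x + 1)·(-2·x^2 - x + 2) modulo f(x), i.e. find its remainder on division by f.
a · b ≡ -32·x^2 - 47·x + 12 (mod f(x))

First multiply in Q[x] without reducing: a · b = -4·x^4 - 10·x^3 - 2·x^2 + 7·x + 2. Now divide by f(x) = x^3 + 5·x^2 + 5·x - 1, eliminating the leading term at each step:
  leading term -4·x^4: subtract (-4·x)·f(x) = -4·x^4 - 20·x^3 - 20·x^2 + 4·x, leaving 10·x^3 + 18·x^2 + 3·x + 2
  leading term 10·x^3: subtract (10)·f(x) = 10·x^3 + 50·x^2 + 50·x - 10, leaving -32·x^2 - 47·x + 12
The degree is now < 3, so this is the remainder. Hence a · b ≡ -32·x^2 - 47·x + 12 in Q[x]/(f).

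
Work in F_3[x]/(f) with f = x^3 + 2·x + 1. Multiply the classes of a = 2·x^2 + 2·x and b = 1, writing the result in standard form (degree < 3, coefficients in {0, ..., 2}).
a · b ≡ 2·x^2 + 2·x (mod f(x))

Multiply as integer polynomials: a · b = 2·x^2 + 2·x. Reducing coefficients mod 3: a · b ≡ 2·x^2 + 2·x. This already has degree < 3, so no reduction by f is needed. Hence a · b ≡ 2·x^2 + 2·x in F_3[x]/(f).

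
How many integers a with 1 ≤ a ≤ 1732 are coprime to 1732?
The number of a ∈ {1, ..., 1732} with gcd(a, 1732) = 1 is by definition Euler's totient φ(1732). φ is multiplicative, with φ(p^e) = p^e − p^(e−1). Factorise 1732 = 2^2 · 433. Then
  φ(1732) = (2^2 − 2^1) · (433 − 1) = 2 · 432 = 864.
So there are 864 such integers.

Final answer: 864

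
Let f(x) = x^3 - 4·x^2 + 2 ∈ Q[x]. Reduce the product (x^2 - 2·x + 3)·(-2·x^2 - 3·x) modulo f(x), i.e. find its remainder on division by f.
a · b ≡ -28·x^2 - 5·x + 14 (mod f(x))

First multiply in Q[x] without reducing: a · b = -2·x^4 + x^3 - 9·x. Now divide by f(x) = x^3 - 4·x^2 + 2, eliminating the leading term at each step:
  leading term -2·x^4: subtract (-2·x)·f(x) = -2·x^4 + 8·x^3 - 4·x, leaving -7·x^3 - 5·x
  leading term -7·x^3: subtract (-7)·f(x) = -7·x^3 + 28·x^2 - 14, leaving -28·x^2 - 5·x + 14
The degree is now < 3, so this is the remainder. Hence a · b ≡ -28·x^2 - 5·x + 14 in Q[x]/(f).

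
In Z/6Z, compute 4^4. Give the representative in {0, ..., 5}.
4

Use repeated squaring. Binary(4) = 100. Walk through the bits of the exponent 4 left-to-right: at each bit after the leading one, square the running value, then multiply by 4 if the bit is 1 (always reducing mod 6):
  bit 1 = 1 (leading): start with 4.
  bit 2 = 0: square 4^2 = 16 ≡ 4 (mod 6).
  bit 3 = 0: square 4^2 = 16 ≡ 4 (mod 6).
Final value: 4^4 ≡ 4 (mod 6).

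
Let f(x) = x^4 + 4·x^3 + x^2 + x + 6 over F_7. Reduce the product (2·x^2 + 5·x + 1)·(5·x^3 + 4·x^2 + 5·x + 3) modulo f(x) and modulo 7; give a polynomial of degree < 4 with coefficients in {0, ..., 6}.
Multiply as integer polynomials: a · b = 10·x^5 + 33·x^4 + 35·x^3 + 35·x^2 + 20·x + 3. Reducing coefficients mod 7: a · b ≡ 3·x^5 + 5·x^4 + 6·x + 3. Now divide by f(x) = x^4 + 4·x^3 + x^2 + x + 6 in F_7[x], eliminating the leading term at each step:
  leading term 3·x^5: subtract (3·x)·f(x) = 3·x^5 + 5·x^4 + 3·x^3 + 3·x^2 + 4·x, leaving 4·x^3 + 4·x^2 + 2·x + 3 (coefficients mod 7)
The degree is now < 4, so this is the remainder. Hence a · b ≡ 4·x^3 + 4·x^2 + 2·x + 3 in F_7[x]/(f).

Final answer: a · b ≡ 4·x^3 + 4·x^2 + 2·x + 3 (mod f(x))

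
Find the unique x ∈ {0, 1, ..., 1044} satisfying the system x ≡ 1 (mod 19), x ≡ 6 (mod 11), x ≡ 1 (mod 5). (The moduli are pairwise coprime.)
The moduli 19, 11, 5 are pairwise coprime, so by the CRT there is a unique solution mod 19·11·5 = 1045.
Solve by successive substitution. Start with x ≡ 1 (mod 19).
  Combine with x ≡ 6 (mod 11): write x = 1 + 19·t and require 1 + 19·t ≡ 6 (mod 11), i.e. 19·t ≡ 6 − 1 ≡ 5 (mod 11). Since 19^(−1) ≡ 7 (mod 11) (19 ≡ 8 (mod 11)), t ≡ 7·5 ≡ 2 (mod 11). So x ≡ 1 + 19·2 = 39 (mod 209).
  Combine with x ≡ 1 (mod 5): write x = 39 + 209·t and require 39 + 209·t ≡ 1 (mod 5), i.e. 209·t ≡ 1 − 39 ≡ 2 (mod 5). Since 209^(−1) ≡ 4 (mod 5) (209 ≡ 4 (mod 5)), t ≡ 4·2 ≡ 3 (mod 5). So x ≡ 39 + 209·3 = 666 (mod 1045).
Unique solution in [0, 1045): x = 666.

Final answer: x ≡ 666 (mod 1045); the representative in [0, 1045) is 666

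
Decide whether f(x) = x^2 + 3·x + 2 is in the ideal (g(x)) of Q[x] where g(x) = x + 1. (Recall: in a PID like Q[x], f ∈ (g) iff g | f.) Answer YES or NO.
YES

In Q[x] the ideal (g) consists of all multiples of g, so f ∈ (g) iff g | f, i.e. iff the remainder of f on division by g is 0. Divide f by g (g is monic, so eliminate the leading term of the running remainder at each step):
  leading term x^2: subtract (x)·g(x) = x^2 + x, leaving 2·x + 2
  leading term 2·x: subtract (2)·g(x) = 2·x + 2, leaving 0
The remainder is 0, so f(x) = g(x) · h(x) with h(x) = x + 2. Hence g | f, i.e. f ∈ (g).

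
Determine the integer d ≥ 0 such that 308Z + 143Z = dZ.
(308, 143) = (11); d = 11

In the PID Z, (a, b) is generated by gcd(a, b). Compute gcd(308, 143) with the extended Euclidean algorithm, tracking rows (r, s, t) with s·308 + t·143 = r:
  row A: (308, 1, 0)   [1·308 + 0·143 = 308]
  row B: (143, 0, 1)   [0·308 + 1·143 = 143]
  308 = 2·143 + 22   → row C = row A − 2·row B = (22, 1, −2)   [check: 1·308 − 2·143 = 22]
  143 = 6·22 + 11   → row D = row B − 6·row C = (11, −6, 13)   [check: −6·308 + 13·143 = 11]
  22 = 2·11 + 0   → remainder 0, stop. gcd = 11 (last nonzero row D).
So gcd(308, 143) = 11, with Bézout identity −6·308 + 13·143 = 11. Containment (⊇): the Bézout identity exhibits 11 as an element of (308, 143), giving (11) ⊆ (308, 143). Containment (⊆): since 11 | 308 and 11 | 143 (308 = 11·28, 143 = 11·13), every Z-linear combination of 308 and 143 is divisible by 11, so (308, 143) ⊆ (11). Therefore (308, 143) = (11), d = 11.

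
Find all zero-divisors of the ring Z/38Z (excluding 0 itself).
nonzero zero-divisors of Z/38Z = {2, 4, 6, 8, 10, 12, 14, 16, 18, 19, 20, 22, 24, 26, 28, 30, 32, 34, 36}

An element a ∈ Z/38Z (with a ≠ 0) is a zero-divisor iff gcd(a, 38) > 1 (because a is a unit precisely when gcd(a, n) = 1, and in Z/nZ every nonzero, non-unit element is a zero-divisor). Scan a = 1, ..., 37 and keep those with gcd(a, 38) > 1:
  gcd(2, 38) = 2, gcd(4, 38) = 2, gcd(6, 38) = 2, gcd(8, 38) = 2, gcd(10, 38) = 2, gcd(12, 38) = 2, gcd(14, 38) = 2, gcd(16, 38) = 2, gcd(18, 38) = 2, gcd(19, 38) = 19, gcd(20, 38) = 2, gcd(22, 38) = 2, gcd(24, 38) = 2, gcd(26, 38) = 2, gcd(28, 38) = 2, gcd(30, 38) = 2, gcd(32, 38) = 2, gcd(34, 38) = 2, gcd(36, 38) = 2.
All other a ∈ {1, ..., 37} have gcd(a, 38) = 1 and are units. So the nonzero zero-divisors are exactly the 19 values of a appearing in this scan.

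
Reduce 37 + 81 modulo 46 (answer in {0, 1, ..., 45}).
26

Reduce the summands first: 81 ≡ 35 (mod 46), so 37 + 81 ≡ 37 + 35 (mod 46). 37 + 35 = 72; 72 = 1·46 + 26, so (37 + 81) mod 46 = 26.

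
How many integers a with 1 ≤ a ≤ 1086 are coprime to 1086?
The number of a ∈ {1, ..., 1086} with gcd(a, 1086) = 1 is by definition Euler's totient φ(1086). φ is multiplicative, with φ(p^e) = p^e − p^(e−1). Factorise 1086 = 2 · 3 · 181. Then
  φ(1086) = (2 − 1) · (3 − 1) · (181 − 1) = 1 · 2 · 180 = 360.
So there are 360 such integers.

Final answer: 360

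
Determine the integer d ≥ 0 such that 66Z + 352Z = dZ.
In the PID Z, (a, b) is generated by gcd(a, b). Compute gcd(352, 66) with the extended Euclidean algorithm, tracking rows (r, s, t) with s·352 + t·66 = r:
  row A: (352, 1, 0)   [1·352 + 0·66 = 352]
  row B: (66, 0, 1)   [0·352 + 1·66 = 66]
  352 = 5·66 + 22   → row C = row A − 5·row B = (22, 1, −5)   [check: 1·352 − 5·66 = 22]
  66 = 3·22 + 0   → remainder 0, stop. gcd = 22 (last nonzero row C).
So gcd(66, 352) = 22, with Bézout identity 1·352 − 5·66 = 22. Containment (⊇): the Bézout identity exhibits 22 as an element of (66, 352), giving (22) ⊆ (66, 352). Containment (⊆): since 22 | 66 and 22 | 352 (66 = 22·3, 352 = 22·16), every Z-linear combination of 66 and 352 is divisible by 22, so (66, 352) ⊆ (22). Therefore (66, 352) = (22), d = 22.

Final answer: (66, 352) = (22); d = 22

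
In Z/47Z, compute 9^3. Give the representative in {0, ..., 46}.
Use repeated squaring. Binary(3) = 11. Walk through the bits of the exponent 3 left-to-right: at each bit after the leading one, square the running value, then multiply by 9 if the bit is 1 (always reducing mod 47):
  bit 1 = 1 (leading): start with 9.
  bit 2 = 1: square 9^2 = 81 ≡ 34; bit is 1, so multiply 34·9 = 306 ≡ 24 (mod 47).
Final value: 9^3 ≡ 24 (mod 47).

Final answer: 24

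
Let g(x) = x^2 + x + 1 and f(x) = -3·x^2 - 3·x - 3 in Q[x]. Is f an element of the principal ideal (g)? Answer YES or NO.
YES

In Q[x] the ideal (g) consists of all multiples of g, so f ∈ (g) iff g | f, i.e. iff the remainder of f on division by g is 0. Divide f by g (g is monic, so eliminate the leading term of the running remainder at each step):
  leading term -3·x^2: subtract (-3)·g(x) = -3·x^2 - 3·x - 3, leaving 0
The remainder is 0, so f(x) = g(x) · h(x) with h(x) = -3. Hence g | f, i.e. f ∈ (g).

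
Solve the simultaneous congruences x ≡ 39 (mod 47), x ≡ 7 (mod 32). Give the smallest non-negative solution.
x ≡ 39 (mod 1504); the representative in [0, 1504) is 39

The moduli 47, 32 are pairwise coprime, so by the CRT there is a unique solution mod 47·32 = 1504.
Solve by successive substitution. Start with x ≡ 39 (mod 47).
  Combine with x ≡ 7 (mod 32): write x = 39 + 47·t and require 39 + 47·t ≡ 7 (mod 32), i.e. 47·t ≡ 7 − 39 ≡ 0 (mod 32). Since 47^(−1) ≡ 15 (mod 32) (47 ≡ 15 (mod 32)), t ≡ 15·0 ≡ 0 (mod 32). So x ≡ 39 + 47·0 = 39 (mod 1504).
Unique solution in [0, 1504): x = 39.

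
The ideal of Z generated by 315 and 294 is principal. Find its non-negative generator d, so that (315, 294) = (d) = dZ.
In the PID Z, (a, b) is generated by gcd(a, b). Compute gcd(315, 294) with the extended Euclidean algorithm, tracking rows (r, s, t) with s·315 + t·294 = r:
  row A: (315, 1, 0)   [1·315 + 0·294 = 315]
  row B: (294, 0, 1)   [0·315 + 1·294 = 294]
  315 = 1·294 + 21   → row C = row A − 1·row B = (21, 1, −1)   [check: 1·315 − 1·294 = 21]
  294 = 14·21 + 0   → remainder 0, stop. gcd = 21 (last nonzero row C).
So gcd(315, 294) = 21, with Bézout identity 1·315 − 1·294 = 21. Containment (⊇): the Bézout identity exhibits 21 as an element of (315, 294), giving (21) ⊆ (315, 294). Containment (⊆): since 21 | 315 and 21 | 294 (315 = 21·15, 294 = 21·14), every Z-linear combination of 315 and 294 is divisible by 21, so (315, 294) ⊆ (21). Therefore (315, 294) = (21), d = 21.

Final answer: (315, 294) = (21); d = 21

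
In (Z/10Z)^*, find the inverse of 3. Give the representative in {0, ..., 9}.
Apply the extended Euclidean algorithm to (10, 3), tracking rows (r, s, t) with s·10 + t·3 = r. Each division r_prev = q·r_cur + r_new produces the new row as (previous row) − q·(current row):
  row A: (10, 1, 0)   [1·10 + 0·3 = 10]
  row B: (3, 0, 1)   [0·10 + 1·3 = 3]
  10 = 3·3 + 1   → row C = row A − 3·row B = (1, 1, −3)   [check: 1·10 − 3·3 = 1]
  3 = 3·1 + 0   → remainder 0, stop. gcd = 1 (last nonzero row C).
The gcd is 1, so 3 is invertible mod 10. The last nonzero row gives 1·10 − 3·3 = 1, so t = −3. So 3^(−1) ≡ −3 ≡ 7 (mod 10). Verify: 3 · 7 = 21 ≡ 1 (mod 10). ✓

Final answer: 3^(−1) ≡ 7 (mod 10)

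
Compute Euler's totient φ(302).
φ is multiplicative, with φ(p^e) = p^e − p^(e−1). Factorise 302 = 2 · 151. Then
  φ(302) = (2 − 1) · (151 − 1) = 1 · 150 = 150.

Final answer: φ(302) = 150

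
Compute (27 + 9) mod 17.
Reduce the summands first: 27 ≡ 10 (mod 17), so 27 + 9 ≡ 10 + 9 (mod 17). 10 + 9 = 19; 19 = 1·17 + 2, so (27 + 9) mod 17 = 2.

Final answer: 2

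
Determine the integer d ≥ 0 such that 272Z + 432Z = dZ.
(272, 432) = (16); d = 16

In the PID Z, (a, b) is generated by gcd(a, b). Compute gcd(432, 272) with the extended Euclidean algorithm, tracking rows (r, s, t) with s·432 + t·272 = r:
  row A: (432, 1, 0)   [1·432 + 0·272 = 432]
  row B: (272, 0, 1)   [0·432 + 1·272 = 272]
  432 = 1·272 + 160   → row C = row A − 1·row B = (160, 1, −1)   [check: 1·432 − 1·272 = 160]
  272 = 1·160 + 112   → row D = row B − 1·row C = (112, −1, 2)   [check: −1·432 + 2·272 = 112]
  160 = 1·112 + 48   → row E = row C − 1·row D = (48, 2, −3)   [check: 2·432 − 3·272 = 48]
  112 = 2·48 + 16   → row F = row D − 2·row E = (16, −5, 8)   [check: −5·432 + 8·272 = 16]
  48 = 3·16 + 0   → remainder 0, stop. gcd = 16 (last nonzero row F).
So gcd(272, 432) = 16, with Bézout identity −5·432 + 8·272 = 16. Containment (⊇): the Bézout identity exhibits 16 as an element of (272, 432), giving (16) ⊆ (272, 432). Containment (⊆): since 16 | 272 and 16 | 432 (272 = 16·17, 432 = 16·27), every Z-linear combination of 272 and 432 is divisible by 16, so (272, 432) ⊆ (16). Therefore (272, 432) = (16), d = 16.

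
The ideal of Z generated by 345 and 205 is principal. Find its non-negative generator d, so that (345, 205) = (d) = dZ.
In the PID Z, (a, b) is generated by gcd(a, b). Compute gcd(345, 205) with the extended Euclidean algorithm, tracking rows (r, s, t) with s·345 + t·205 = r:
  row A: (345, 1, 0)   [1·345 + 0·205 = 345]
  row B: (205, 0, 1)   [0·345 + 1·205 = 205]
  345 = 1·205 + 140   → row C = row A − 1·row B = (140, 1, −1)   [check: 1·345 − 1·205 = 140]
  205 = 1·140 + 65   → row D = row B − 1·row C = (65, −1, 2)   [check: −1·345 + 2·205 = 65]
  140 = 2·65 + 10   → row E = row C − 2·row D = (10, 3, −5)   [check: 3·345 − 5·205 = 10]
  65 = 6·10 + 5   → row F = row D − 6·row E = (5, −19, 32)   [check: −19·345 + 32·205 = 5]
  10 = 2·5 + 0   → remainder 0, stop. gcd = 5 (last nonzero row F).
So gcd(345, 205) = 5, with Bézout identity −19·345 + 32·205 = 5. Containment (⊇): the Bézout identity exhibits 5 as an element of (345, 205), giving (5) ⊆ (345, 205). Containment (⊆): since 5 | 345 and 5 | 205 (345 = 5·69, 205 = 5·41), every Z-linear combination of 345 and 205 is divisible by 5, so (345, 205) ⊆ (5). Therefore (345, 205) = (5), d = 5.

Final answer: (345, 205) = (5); d = 5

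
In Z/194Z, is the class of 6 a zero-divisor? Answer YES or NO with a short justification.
gcd(6, 194) = 2 > 1, so 6 is not a unit in Z/194Z. In Z/nZ every nonzero non-unit is a zero-divisor: explicitly, take b = 194/gcd = 97 ≠ 0 (mod 194); then 6·97 = 582 = 3·194, i.e. 6·97 ≡ 0 (mod 194). So 6 is a zero-divisor.

Final answer: YES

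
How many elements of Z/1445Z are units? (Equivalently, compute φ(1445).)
Z/1445Z has φ(1445) = 1088 units

An element a ∈ Z/1445Z is a unit iff gcd(a, 1445) = 1, so the number of units is φ(1445). φ is multiplicative, with φ(p^e) = p^e − p^(e−1). Factorise 1445 = 5 · 17^2. Then
  φ(1445) = (5 − 1) · (17^2 − 17^1) = 4 · 272 = 1088.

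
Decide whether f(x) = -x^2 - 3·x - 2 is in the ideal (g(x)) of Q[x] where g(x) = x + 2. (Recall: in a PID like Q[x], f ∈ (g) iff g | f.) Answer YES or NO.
In Q[x] the ideal (g) consists of all multiples of g, so f ∈ (g) iff g | f, i.e. iff the remainder of f on division by g is 0. Divide f by g (g is monic, so eliminate the leading term of the running remainder at each step):
  leading term -x^2: subtract (-x)·g(x) = -x^2 - 2·x, leaving -x - 2
  leading term -x: subtract (-1)·g(x) = -x - 2, leaving 0
The remainder is 0, so f(x) = g(x) · h(x) with h(x) = -x - 1. Hence g | f, i.e. f ∈ (g).

Final answer: YES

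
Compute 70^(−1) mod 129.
Apply the extended Euclidean algorithm to (129, 70), tracking rows (r, s, t) with s·129 + t·70 = r. Each division r_prev = q·r_cur + r_new produces the new row as (previous row) − q·(current row):
  row A: (129, 1, 0)   [1·129 + 0·70 = 129]
  row B: (70, 0, 1)   [0·129 + 1·70 = 70]
  129 = 1·70 + 59   → row C = row A − 1·row B = (59, 1, −1)   [check: 1·129 − 1·70 = 59]
  70 = 1·59 + 11   → row D = row B − 1·row C = (11, −1, 2)   [check: −1·129 + 2·70 = 11]
  59 = 5·11 + 4   → row E = row C − 5·row D = (4, 6, −11)   [check: 6·129 − 11·70 = 4]
  11 = 2·4 + 3   → row F = row D − 2·row E = (3, −13, 24)   [check: −13·129 + 24·70 = 3]
  4 = 1·3 + 1   → row G = row E − 1·row F = (1, 19, −35)   [check: 19·129 − 35·70 = 1]
  3 = 3·1 + 0   → remainder 0, stop. gcd = 1 (last nonzero row G).
The gcd is 1, so 70 is invertible mod 129. The last nonzero row gives 19·129 − 35·70 = 1, so t = −35. So 70^(−1) ≡ −35 ≡ 94 (mod 129). Verify: 70 · 94 = 6580 ≡ 1 (mod 129). ✓

Final answer: 70^(−1) ≡ 94 (mod 129)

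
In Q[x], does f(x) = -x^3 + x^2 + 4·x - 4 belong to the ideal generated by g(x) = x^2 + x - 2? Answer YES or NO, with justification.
YES

In Q[x] the ideal (g) consists of all multiples of g, so f ∈ (g) iff g | f, i.e. iff the remainder of f on division by g is 0. Divide f by g (g is monic, so eliminate the leading term of the running remainder at each step):
  leading term -x^3: subtract (-x)·g(x) = -x^3 - x^2 + 2·x, leaving 2·x^2 + 2·x - 4
  leading term 2·x^2: subtract (2)·g(x) = 2·x^2 + 2·x - 4, leaving 0
The remainder is 0, so f(x) = g(x) · h(x) with h(x) = 2 - x. Hence g | f, i.e. f ∈ (g).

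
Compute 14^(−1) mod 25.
14^(−1) ≡ 9 (mod 25)

Apply the extended Euclidean algorithm to (25, 14), tracking rows (r, s, t) with s·25 + t·14 = r. Each division r_prev = q·r_cur + r_new produces the new row as (previous row) − q·(current row):
  row A: (25, 1, 0)   [1·25 + 0·14 = 25]
  row B: (14, 0, 1)   [0·25 + 1·14 = 14]
  25 = 1·14 + 11   → row C = row A − 1·row B = (11, 1, −1)   [check: 1·25 − 1·14 = 11]
  14 = 1·11 + 3   → row D = row B − 1·row C = (3, −1, 2)   [check: −1·25 + 2·14 = 3]
  11 = 3·3 + 2   → row E = row C − 3·row D = (2, 4, −7)   [check: 4·25 − 7·14 = 2]
  3 = 1·2 + 1   → row F = row D − 1·row E = (1, −5, 9)   [check: −5·25 + 9·14 = 1]
  2 = 2·1 + 0   → remainder 0, stop. gcd = 1 (last nonzero row F).
The gcd is 1, so 14 is invertible mod 25. The last nonzero row gives −5·25 + 9·14 = 1, so t = 9. So 14^(−1) ≡ 9 (mod 25). Verify: 14 · 9 = 126 ≡ 1 (mod 25). ✓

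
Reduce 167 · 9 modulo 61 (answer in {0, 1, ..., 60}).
39

Reduce the factors first: 167 ≡ 45 (mod 61), so 167 · 9 ≡ 45 · 9 (mod 61). 45 · 9 = 405. Dividing by 61: 405 = 6·61 + 39. So (167 · 9) mod 61 = 39.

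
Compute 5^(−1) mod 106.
Apply the extended Euclidean algorithm to (106, 5), tracking rows (r, s, t) with s·106 + t·5 = r. Each division r_prev = q·r_cur + r_new produces the new row as (previous row) − q·(current row):
  row A: (106, 1, 0)   [1·106 + 0·5 = 106]
  row B: (5, 0, 1)   [0·106 + 1·5 = 5]
  106 = 21·5 + 1   → row C = row A − 21·row B = (1, 1, −21)   [check: 1·106 − 21·5 = 1]
  5 = 5·1 + 0   → remainder 0, stop. gcd = 1 (last nonzero row C).
The gcd is 1, so 5 is invertible mod 106. The last nonzero row gives 1·106 − 21·5 = 1, so t = −21. So 5^(−1) ≡ −21 ≡ 85 (mod 106). Verify: 5 · 85 = 425 ≡ 1 (mod 106). ✓

Final answer: 5^(−1) ≡ 85 (mod 106)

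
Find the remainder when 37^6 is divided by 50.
Use repeated squaring. Binary(6) = 110. Walk through the bits of the exponent 6 left-to-right: at each bit after the leading one, square the running value, then multiply by 37 if the bit is 1 (always reducing mod 50):
  bit 1 = 1 (leading): start with 37.
  bit 2 = 1: square 37^2 = 1369 ≡ 19; bit is 1, so multiply 19·37 = 703 ≡ 3 (mod 50).
  bit 3 = 0: square 3^2 = 9 (mod 50).
Final value: 37^6 ≡ 9 (mod 50).

Final answer: 9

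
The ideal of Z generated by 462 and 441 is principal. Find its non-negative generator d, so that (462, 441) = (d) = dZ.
In the PID Z, (a, b) is generated by gcd(a, b). Compute gcd(462, 441) with the extended Euclidean algorithm, tracking rows (r, s, t) with s·462 + t·441 = r:
  row A: (462, 1, 0)   [1·462 + 0·441 = 462]
  row B: (441, 0, 1)   [0·462 + 1·441 = 441]
  462 = 1·441 + 21   → row C = row A − 1·row B = (21, 1, −1)   [check: 1·462 − 1·441 = 21]
  441 = 21·21 + 0   → remainder 0, stop. gcd = 21 (last nonzero row C).
So gcd(462, 441) = 21, with Bézout identity 1·462 − 1·441 = 21. Containment (⊇): the Bézout identity exhibits 21 as an element of (462, 441), giving (21) ⊆ (462, 441). Containment (⊆): since 21 | 462 and 21 | 441 (462 = 21·22, 441 = 21·21), every Z-linear combination of 462 and 441 is divisible by 21, so (462, 441) ⊆ (21). Therefore (462, 441) = (21), d = 21.

Final answer: (462, 441) = (21); d = 21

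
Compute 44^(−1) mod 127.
44^(−1) ≡ 26 (mod 127)

Apply the extended Euclidean algorithm to (127, 44), tracking rows (r, s, t) with s·127 + t·44 = r. Each division r_prev = q·r_cur + r_new produces the new row as (previous row) − q·(current row):
  row A: (127, 1, 0)   [1·127 + 0·44 = 127]
  row B: (44, 0, 1)   [0·127 + 1·44 = 44]
  127 = 2·44 + 39   → row C = row A − 2·row B = (39, 1, −2)   [check: 1·127 − 2·44 = 39]
  44 = 1·39 + 5   → row D = row B − 1·row C = (5, −1, 3)   [check: −1·127 + 3·44 = 5]
  39 = 7·5 + 4   → row E = row C − 7·row D = (4, 8, −23)   [check: 8·127 − 23·44 = 4]
  5 = 1·4 + 1   → row F = row D − 1·row E = (1, −9, 26)   [check: −9·127 + 26·44 = 1]
  4 = 4·1 + 0   → remainder 0, stop. gcd = 1 (last nonzero row F).
The gcd is 1, so 44 is invertible mod 127. The last nonzero row gives −9·127 + 26·44 = 1, so t = 26. So 44^(−1) ≡ 26 (mod 127). Verify: 44 · 26 = 1144 ≡ 1 (mod 127). ✓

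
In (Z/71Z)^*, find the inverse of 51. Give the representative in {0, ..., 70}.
51^(−1) ≡ 39 (mod 71)

Apply the extended Euclidean algorithm to (71, 51), tracking rows (r, s, t) with s·71 + t·51 = r. Each division r_prev = q·r_cur + r_new produces the new row as (previous row) − q·(current row):
  row A: (71, 1, 0)   [1·71 + 0·51 = 71]
  row B: (51, 0, 1)   [0·71 + 1·51 = 51]
  71 = 1·51 + 20   → row C = row A − 1·row B = (20, 1, −1)   [check: 1·71 − 1·51 = 20]
  51 = 2·20 + 11   → row D = row B − 2·row C = (11, −2, 3)   [check: −2·71 + 3·51 = 11]
  20 = 1·11 + 9   → row E = row C − 1·row D = (9, 3, −4)   [check: 3·71 − 4·51 = 9]
  11 = 1·9 + 2   → row F = row D − 1·row E = (2, −5, 7)   [check: −5·71 + 7·51 = 2]
  9 = 4·2 + 1   → row G = row E − 4·row F = (1, 23, −32)   [check: 23·71 − 32·51 = 1]
  2 = 2·1 + 0   → remainder 0, stop. gcd = 1 (last nonzero row G).
The gcd is 1, so 51 is invertible mod 71. The last nonzero row gives 23·71 − 32·51 = 1, so t = −32. So 51^(−1) ≡ −32 ≡ 39 (mod 71). Verify: 51 · 39 = 1989 ≡ 1 (mod 71). ✓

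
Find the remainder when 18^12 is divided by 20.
16

Use repeated squaring. Binary(12) = 1100. Walk through the bits of the exponent 12 left-to-right: at each bit after the leading one, square the running value, then multiply by 18 if the bit is 1 (always reducing mod 20):
  bit 1 = 1 (leading): start with 18.
  bit 2 = 1: square 18^2 = 324 ≡ 4; bit is 1, so multiply 4·18 = 72 ≡ 12 (mod 20).
  bit 3 = 0: square 12^2 = 144 ≡ 4 (mod 20).
  bit 4 = 0: square 4^2 = 16 (mod 20).
Final value: 18^12 ≡ 16 (mod 20).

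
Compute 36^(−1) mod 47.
Apply the extended Euclidean algorithm to (47, 36), tracking rows (r, s, t) with s·47 + t·36 = r. Each division r_prev = q·r_cur + r_new produces the new row as (previous row) − q·(current row):
  row A: (47, 1, 0)   [1·47 + 0·36 = 47]
  row B: (36, 0, 1)   [0·47 + 1·36 = 36]
  47 = 1·36 + 11   → row C = row A − 1·row B = (11, 1, −1)   [check: 1·47 − 1·36 = 11]
  36 = 3·11 + 3   → row D = row B − 3·row C = (3, −3, 4)   [check: −3·47 + 4·36 = 3]
  11 = 3·3 + 2   → row E = row C − 3·row D = (2, 10, −13)   [check: 10·47 − 13·36 = 2]
  3 = 1·2 + 1   → row F = row D − 1·row E = (1, −13, 17)   [check: −13·47 + 17·36 = 1]
  2 = 2·1 + 0   → remainder 0, stop. gcd = 1 (last nonzero row F).
The gcd is 1, so 36 is invertible mod 47. The last nonzero row gives −13·47 + 17·36 = 1, so t = 17. So 36^(−1) ≡ 17 (mod 47). Verify: 36 · 17 = 612 ≡ 1 (mod 47). ✓

Final answer: 36^(−1) ≡ 17 (mod 47)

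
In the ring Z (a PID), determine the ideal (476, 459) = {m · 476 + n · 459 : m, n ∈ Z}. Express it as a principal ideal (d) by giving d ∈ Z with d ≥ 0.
(476, 459) = (17); d = 17

In the PID Z, (a, b) is generated by gcd(a, b). Compute gcd(476, 459) with the extended Euclidean algorithm, tracking rows (r, s, t) with s·476 + t·459 = r:
  row A: (476, 1, 0)   [1·476 + 0·459 = 476]
  row B: (459, 0, 1)   [0·476 + 1·459 = 459]
  476 = 1·459 + 17   → row C = row A − 1·row B = (17, 1, −1)   [check: 1·476 − 1·459 = 17]
  459 = 27·17 + 0   → remainder 0, stop. gcd = 17 (last nonzero row C).
So gcd(476, 459) = 17, with Bézout identity 1·476 − 1·459 = 17. Containment (⊇): the Bézout identity exhibits 17 as an element of (476, 459), giving (17) ⊆ (476, 459). Containment (⊆): since 17 | 476 and 17 | 459 (476 = 17·28, 459 = 17·27), every Z-linear combination of 476 and 459 is divisible by 17, so (476, 459) ⊆ (17). Therefore (476, 459) = (17), d = 17.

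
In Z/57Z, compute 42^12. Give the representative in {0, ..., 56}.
45

Use repeated squaring. Binary(12) = 1100. Walk through the bits of the exponent 12 left-to-right: at each bit after the leading one, square the running value, then multiply by 42 if the bit is 1 (always reducing mod 57):
  bit 1 = 1 (leading): start with 42.
  bit 2 = 1: square 42^2 = 1764 ≡ 54; bit is 1, so multiply 54·42 = 2268 ≡ 45 (mod 57).
  bit 3 = 0: square 45^2 = 2025 ≡ 30 (mod 57).
  bit 4 = 0: square 30^2 = 900 ≡ 45 (mod 57).
Final value: 42^12 ≡ 45 (mod 57).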